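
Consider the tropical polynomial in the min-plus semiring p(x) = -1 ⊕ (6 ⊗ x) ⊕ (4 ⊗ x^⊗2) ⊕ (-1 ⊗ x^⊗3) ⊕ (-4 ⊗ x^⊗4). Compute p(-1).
p(-1) = -8

A tropical monomial a ⊗ x^⊗i evaluates to a + i · x. Evaluating each term at x = -1:
  Term 0 contributes -1 + 0 · -1 = -1
  Term 1 contributes 6 + 1 · -1 = 5
  Term 2 contributes 4 + 2 · -1 = 2
  Term 3 contributes -1 + 3 · -1 = -4
  Term 4 contributes -4 + 4 · -1 = -8
p(-1) = ⊕ of these = min[-1, 5, 2, -4, -8] = -8.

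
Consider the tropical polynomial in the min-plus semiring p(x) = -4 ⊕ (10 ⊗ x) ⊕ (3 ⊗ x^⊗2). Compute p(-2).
p(-2) = -4

A tropical monomial a ⊗ x^⊗i evaluates to a + i · x. Evaluating each term at x = -2:
  Term 0 contributes -4 + 0 · -2 = -4
  Term 1 contributes 10 + 1 · -2 = 8
  Term 2 contributes 3 + 2 · -2 = -1
p(-2) = ⊕ of these = min[-4, 8, -1] = -4.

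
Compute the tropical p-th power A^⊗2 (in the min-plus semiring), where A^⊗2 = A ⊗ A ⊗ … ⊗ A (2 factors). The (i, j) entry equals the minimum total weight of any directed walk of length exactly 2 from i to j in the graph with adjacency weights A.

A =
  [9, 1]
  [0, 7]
A^⊗2 =
  [1, 8]
  [7, 1]

Each entry (A^⊗2)_ij equals the minimum over all length-2 walks i = v_0 → v_1 → … → v_2 = j of Σ_t A[v_t][v_{t+1}]. For example, for (i, j) = (0, 1) we minimise over 2 possible intermediate vertex sequences; the minimum is 8, attained along the walk 0 → 1 → 1.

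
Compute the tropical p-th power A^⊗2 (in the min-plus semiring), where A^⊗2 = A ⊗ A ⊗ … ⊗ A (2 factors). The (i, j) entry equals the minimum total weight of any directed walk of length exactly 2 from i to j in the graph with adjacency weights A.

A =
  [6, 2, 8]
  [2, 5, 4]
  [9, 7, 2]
A^⊗2 =
  [4, 7, 6]
  [7, 4, 6]
  [9, 9, 4]

Each entry (A^⊗2)_ij equals the minimum over all length-2 walks i = v_0 → v_1 → … → v_2 = j of Σ_t A[v_t][v_{t+1}]. For example, for (i, j) = (0, 2) we minimise over 3 possible intermediate vertex sequences; the minimum is 6, attained along the walk 0 → 1 → 2.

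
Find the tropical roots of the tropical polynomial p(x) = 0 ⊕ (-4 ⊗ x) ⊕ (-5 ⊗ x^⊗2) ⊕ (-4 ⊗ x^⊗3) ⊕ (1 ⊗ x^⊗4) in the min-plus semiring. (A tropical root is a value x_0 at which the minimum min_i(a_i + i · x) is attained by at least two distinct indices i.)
Roots: {-5, -1, 1, 4}

Each tropical root is a break point of the lower envelope of the lines y = a_i + i · x (there are 5 lines, with slopes 0, 1, ..., 4). Only the lines that attain the minimum somewhere contribute to roots; other lines are dominated. Here the surviving (envelope) indices are i = 4, i = 3, i = 2, i = 1, i = 0.
Intersections between consecutive envelope lines give the roots: for adjacent envelope indices i < j the intersection is x = (a_i − a_j) / (j − i). Reading off the sorted break points: {-5, -1, 1, 4}.
Verification: at each break x_0, at least two indices attain the minimum of min_i(a_i + i · x_0).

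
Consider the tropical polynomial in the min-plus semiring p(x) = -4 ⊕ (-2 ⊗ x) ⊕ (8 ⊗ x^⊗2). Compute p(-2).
p(-2) = -4

A tropical monomial a ⊗ x^⊗i evaluates to a + i · x. Evaluating each term at x = -2:
  Term 0 contributes -4 + 0 · -2 = -4
  Term 1 contributes -2 + 1 · -2 = -4
  Term 2 contributes 8 + 2 · -2 = 4
p(-2) = ⊕ of these = min[-4, -4, 4] = -4.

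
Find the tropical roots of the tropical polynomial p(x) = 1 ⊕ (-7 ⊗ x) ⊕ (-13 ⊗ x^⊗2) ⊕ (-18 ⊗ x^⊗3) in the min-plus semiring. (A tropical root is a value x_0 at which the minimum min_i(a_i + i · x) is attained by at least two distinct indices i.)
Roots: {5, 6, 8}

Each tropical root is a break point of the lower envelope of the lines y = a_i + i · x (there are 4 lines, with slopes 0, 1, ..., 3). Only the lines that attain the minimum somewhere contribute to roots; other lines are dominated. Here the surviving (envelope) indices are i = 3, i = 2, i = 1, i = 0.
Intersections between consecutive envelope lines give the roots: for adjacent envelope indices i < j the intersection is x = (a_i − a_j) / (j − i). Reading off the sorted break points: {5, 6, 8}.
Verification: at each break x_0, at least two indices attain the minimum of min_i(a_i + i · x_0).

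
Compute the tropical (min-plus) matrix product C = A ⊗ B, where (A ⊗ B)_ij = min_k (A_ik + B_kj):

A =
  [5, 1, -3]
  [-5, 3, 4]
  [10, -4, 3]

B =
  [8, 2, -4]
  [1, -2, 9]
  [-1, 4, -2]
A ⊗ B =
  [-4, -1, -5]
  [3, -3, -9]
  [-3, -6, 1]

Apply the min-plus product entry-by-entry:
  C[0][0] = min over k of (A[0][0] + B[0][0] = 5 + 8 = 13, A[0][1] + B[1][0] = 1 + 1 = 2, A[0][2] + B[2][0] = -3 + -1 = -4) = -4 (attained at k = 2)
  C[0][1] = min over k of (A[0][0] + B[0][1] = 5 + 2 = 7, A[0][1] + B[1][1] = 1 + -2 = -1, A[0][2] + B[2][1] = -3 + 4 = 1) = -1 (attained at k = 1)
  C[0][2] = min over k of (A[0][0] + B[0][2] = 5 + -4 = 1, A[0][1] + B[1][2] = 1 + 9 = 10, A[0][2] + B[2][2] = -3 + -2 = -5) = -5 (attained at k = 2)
  C[1][0] = min over k of (A[1][0] + B[0][0] = -5 + 8 = 3, A[1][1] + B[1][0] = 3 + 1 = 4, A[1][2] + B[2][0] = 4 + -1 = 3) = 3 (attained at k = 0)
  C[1][1] = min over k of (A[1][0] + B[0][1] = -5 + 2 = -3, A[1][1] + B[1][1] = 3 + -2 = 1, A[1][2] + B[2][1] = 4 + 4 = 8) = -3 (attained at k = 0)
  C[1][2] = min over k of (A[1][0] + B[0][2] = -5 + -4 = -9, A[1][1] + B[1][2] = 3 + 9 = 12, A[1][2] + B[2][2] = 4 + -2 = 2) = -9 (attained at k = 0)
  C[2][0] = min over k of (A[2][0] + B[0][0] = 10 + 8 = 18, A[2][1] + B[1][0] = -4 + 1 = -3, A[2][2] + B[2][0] = 3 + -1 = 2) = -3 (attained at k = 1)
  C[2][1] = min over k of (A[2][0] + B[0][1] = 10 + 2 = 12, A[2][1] + B[1][1] = -4 + -2 = -6, A[2][2] + B[2][1] = 3 + 4 = 7) = -6 (attained at k = 1)
  C[2][2] = min over k of (A[2][0] + B[0][2] = 10 + -4 = 6, A[2][1] + B[1][2] = -4 + 9 = 5, A[2][2] + B[2][2] = 3 + -2 = 1) = 1 (attained at k = 2)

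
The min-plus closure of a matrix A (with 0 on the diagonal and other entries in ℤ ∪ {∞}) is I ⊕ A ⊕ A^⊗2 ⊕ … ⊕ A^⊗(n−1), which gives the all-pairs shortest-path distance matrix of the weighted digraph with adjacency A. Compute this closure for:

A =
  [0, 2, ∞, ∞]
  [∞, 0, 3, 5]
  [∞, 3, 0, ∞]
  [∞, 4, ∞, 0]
Closure =
  [0, 2, 5, 7]
  [∞, 0, 3, 5]
  [∞, 3, 0, 8]
  [∞, 4, 7, 0]

This is the Floyd-Warshall all-pairs shortest-path computation. For each intermediate vertex k = 0, 1, …, 3, update dist[i][j] ← min(dist[i][j], dist[i][k] + dist[k][j]). The final matrix gives, for each (i, j), the minimum total weight of any directed path from i to j (possibly empty when i = j).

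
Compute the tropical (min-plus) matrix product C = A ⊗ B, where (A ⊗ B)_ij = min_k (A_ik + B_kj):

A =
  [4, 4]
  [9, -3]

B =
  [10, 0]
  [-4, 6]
A ⊗ B =
  [0, 4]
  [-7, 3]

Apply the min-plus product entry-by-entry:
  C[0][0] = min over k of (A[0][0] + B[0][0] = 4 + 10 = 14, A[0][1] + B[1][0] = 4 + -4 = 0) = 0 (attained at k = 1)
  C[0][1] = min over k of (A[0][0] + B[0][1] = 4 + 0 = 4, A[0][1] + B[1][1] = 4 + 6 = 10) = 4 (attained at k = 0)
  C[1][0] = min over k of (A[1][0] + B[0][0] = 9 + 10 = 19, A[1][1] + B[1][0] = -3 + -4 = -7) = -7 (attained at k = 1)
  C[1][1] = min over k of (A[1][0] + B[0][1] = 9 + 0 = 9, A[1][1] + B[1][1] = -3 + 6 = 3) = 3 (attained at k = 1)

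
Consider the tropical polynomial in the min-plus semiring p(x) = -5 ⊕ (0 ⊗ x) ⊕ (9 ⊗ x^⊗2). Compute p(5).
p(5) = -5

A tropical monomial a ⊗ x^⊗i evaluates to a + i · x. Evaluating each term at x = 5:
  Term 0 contributes -5 + 0 · 5 = -5
  Term 1 contributes 0 + 1 · 5 = 5
  Term 2 contributes 9 + 2 · 5 = 19
p(5) = ⊕ of these = min[-5, 5, 19] = -5.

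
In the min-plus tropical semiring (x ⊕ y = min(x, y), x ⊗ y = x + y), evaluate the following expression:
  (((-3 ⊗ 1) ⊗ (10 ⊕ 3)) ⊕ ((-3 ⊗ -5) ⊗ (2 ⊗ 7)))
(((-3 ⊗ 1) ⊗ (10 ⊕ 3)) ⊕ ((-3 ⊗ -5) ⊗ (2 ⊗ 7))) = 1

Expand innermost to outermost. Recall ⊕ takes the minimum of its arguments and ⊗ takes their sum. Working out the expression (((-3 ⊗ 1) ⊗ (10 ⊕ 3)) ⊕ ((-3 ⊗ -5) ⊗ (2 ⊗ 7))) gives 1.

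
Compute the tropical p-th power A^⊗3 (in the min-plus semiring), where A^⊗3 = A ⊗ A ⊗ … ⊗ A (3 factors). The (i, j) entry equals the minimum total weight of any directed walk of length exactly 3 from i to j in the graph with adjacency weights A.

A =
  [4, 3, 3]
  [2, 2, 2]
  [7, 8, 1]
A^⊗3 =
  [7, 7, 5]
  [6, 6, 4]
  [9, 10, 3]

Each entry (A^⊗3)_ij equals the minimum over all length-3 walks i = v_0 → v_1 → … → v_3 = j of Σ_t A[v_t][v_{t+1}]. For example, for (i, j) = (0, 2) we minimise over 9 possible intermediate vertex sequences; the minimum is 5, attained along the walk 0 → 2 → 2 → 2.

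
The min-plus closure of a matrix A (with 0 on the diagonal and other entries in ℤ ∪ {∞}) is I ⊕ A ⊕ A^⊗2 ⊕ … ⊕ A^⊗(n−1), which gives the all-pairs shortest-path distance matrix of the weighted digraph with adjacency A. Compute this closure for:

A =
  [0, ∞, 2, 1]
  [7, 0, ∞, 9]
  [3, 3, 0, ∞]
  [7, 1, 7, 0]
Closure =
  [0, 2, 2, 1]
  [7, 0, 9, 8]
  [3, 3, 0, 4]
  [7, 1, 7, 0]

This is the Floyd-Warshall all-pairs shortest-path computation. For each intermediate vertex k = 0, 1, …, 3, update dist[i][j] ← min(dist[i][j], dist[i][k] + dist[k][j]). The final matrix gives, for each (i, j), the minimum total weight of any directed path from i to j (possibly empty when i = j).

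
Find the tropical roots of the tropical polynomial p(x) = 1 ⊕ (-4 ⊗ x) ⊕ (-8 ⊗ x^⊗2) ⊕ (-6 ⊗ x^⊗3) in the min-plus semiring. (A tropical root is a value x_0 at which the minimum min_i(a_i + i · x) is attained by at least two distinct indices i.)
Roots: {-2, 4, 5}

Each tropical root is a break point of the lower envelope of the lines y = a_i + i · x (there are 4 lines, with slopes 0, 1, ..., 3). Only the lines that attain the minimum somewhere contribute to roots; other lines are dominated. Here the surviving (envelope) indices are i = 3, i = 2, i = 1, i = 0.
Intersections between consecutive envelope lines give the roots: for adjacent envelope indices i < j the intersection is x = (a_i − a_j) / (j − i). Reading off the sorted break points: {-2, 4, 5}.
Verification: at each break x_0, at least two indices attain the minimum of min_i(a_i + i · x_0).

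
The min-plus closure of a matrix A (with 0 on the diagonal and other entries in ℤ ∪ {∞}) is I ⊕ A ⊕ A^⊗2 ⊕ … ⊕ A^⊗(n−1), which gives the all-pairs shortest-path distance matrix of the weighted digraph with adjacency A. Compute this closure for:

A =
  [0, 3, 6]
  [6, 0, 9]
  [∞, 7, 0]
Closure =
  [0, 3, 6]
  [6, 0, 9]
  [13, 7, 0]

This is the Floyd-Warshall all-pairs shortest-path computation. For each intermediate vertex k = 0, 1, …, 2, update dist[i][j] ← min(dist[i][j], dist[i][k] + dist[k][j]). The final matrix gives, for each (i, j), the minimum total weight of any directed path from i to j (possibly empty when i = j).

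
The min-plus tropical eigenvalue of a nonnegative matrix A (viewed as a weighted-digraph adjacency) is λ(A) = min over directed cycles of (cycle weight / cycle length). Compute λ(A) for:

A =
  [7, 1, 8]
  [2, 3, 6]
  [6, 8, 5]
λ(A) = 3/2

Enumerate directed cycles and compute their means (weight / length). Sample:
  cycle 0 → 0: weight = 7, length = 1, mean = 7/1 ≈ 7.000
  cycle 1 → 1: weight = 3, length = 1, mean = 3/1 ≈ 3.000
  cycle 2 → 2: weight = 5, length = 1, mean = 5/1 ≈ 5.000
  cycle 0 → 1 → 0: weight = 3, length = 2, mean = 3/2 ≈ 1.500
  cycle 0 → 2 → 0: weight = 14, length = 2, mean = 14/2 ≈ 7.000
  cycle 1 → 0 → 1: weight = 3, length = 2, mean = 3/2 ≈ 1.500
Minimum mean = 1.500, attained e.g. along the cycle 0 → 1 → 0 with weight 3 and length 2. So λ(A) = 3/2 = 3/2.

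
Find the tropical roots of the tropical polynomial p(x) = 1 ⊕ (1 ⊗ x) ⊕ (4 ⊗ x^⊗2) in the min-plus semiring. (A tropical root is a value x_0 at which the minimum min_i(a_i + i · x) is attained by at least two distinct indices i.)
Roots: {-3, 0}

Each tropical root is a break point of the lower envelope of the lines y = a_i + i · x (there are 3 lines, with slopes 0, 1, ..., 2). Only the lines that attain the minimum somewhere contribute to roots; other lines are dominated. Here the surviving (envelope) indices are i = 2, i = 1, i = 0.
Intersections between consecutive envelope lines give the roots: for adjacent envelope indices i < j the intersection is x = (a_i − a_j) / (j − i). Reading off the sorted break points: {-3, 0}.
Verification: at each break x_0, at least two indices attain the minimum of min_i(a_i + i · x_0).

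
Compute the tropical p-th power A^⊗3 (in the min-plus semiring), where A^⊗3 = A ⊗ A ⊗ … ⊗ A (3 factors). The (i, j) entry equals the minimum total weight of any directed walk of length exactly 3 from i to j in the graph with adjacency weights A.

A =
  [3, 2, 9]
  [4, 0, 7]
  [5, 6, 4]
A^⊗3 =
  [6, 2, 9]
  [4, 0, 7]
  [10, 6, 12]

Each entry (A^⊗3)_ij equals the minimum over all length-3 walks i = v_0 → v_1 → … → v_3 = j of Σ_t A[v_t][v_{t+1}]. For example, for (i, j) = (0, 2) we minimise over 9 possible intermediate vertex sequences; the minimum is 9, attained along the walk 0 → 1 → 1 → 2.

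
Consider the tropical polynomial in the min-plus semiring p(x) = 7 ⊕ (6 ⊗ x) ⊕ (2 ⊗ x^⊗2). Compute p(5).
p(5) = 7

A tropical monomial a ⊗ x^⊗i evaluates to a + i · x. Evaluating each term at x = 5:
  Term 0 contributes 7 + 0 · 5 = 7
  Term 1 contributes 6 + 1 · 5 = 11
  Term 2 contributes 2 + 2 · 5 = 12
p(5) = ⊕ of these = min[7, 11, 12] = 7.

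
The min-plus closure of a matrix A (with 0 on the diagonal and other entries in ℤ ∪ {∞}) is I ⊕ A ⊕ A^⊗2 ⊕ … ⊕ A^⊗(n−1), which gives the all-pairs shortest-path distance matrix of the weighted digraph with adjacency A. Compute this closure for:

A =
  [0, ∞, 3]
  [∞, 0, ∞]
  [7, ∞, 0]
Closure =
  [0, ∞, 3]
  [∞, 0, ∞]
  [7, ∞, 0]

This is the Floyd-Warshall all-pairs shortest-path computation. For each intermediate vertex k = 0, 1, …, 2, update dist[i][j] ← min(dist[i][j], dist[i][k] + dist[k][j]). The final matrix gives, for each (i, j), the minimum total weight of any directed path from i to j (possibly empty when i = j).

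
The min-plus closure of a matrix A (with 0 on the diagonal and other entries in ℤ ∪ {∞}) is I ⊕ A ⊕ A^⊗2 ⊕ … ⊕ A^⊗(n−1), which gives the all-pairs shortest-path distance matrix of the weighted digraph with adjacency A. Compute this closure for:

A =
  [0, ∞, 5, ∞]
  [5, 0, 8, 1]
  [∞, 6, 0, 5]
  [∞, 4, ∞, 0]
Closure =
  [0, 11, 5, 10]
  [5, 0, 8, 1]
  [11, 6, 0, 5]
  [9, 4, 12, 0]

This is the Floyd-Warshall all-pairs shortest-path computation. For each intermediate vertex k = 0, 1, …, 3, update dist[i][j] ← min(dist[i][j], dist[i][k] + dist[k][j]). The final matrix gives, for each (i, j), the minimum total weight of any directed path from i to j (possibly empty when i = j).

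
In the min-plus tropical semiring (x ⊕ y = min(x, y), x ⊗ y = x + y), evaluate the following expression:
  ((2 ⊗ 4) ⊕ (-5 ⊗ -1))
((2 ⊗ 4) ⊕ (-5 ⊗ -1)) = -6

Expand innermost to outermost. Recall ⊕ takes the minimum of its arguments and ⊗ takes their sum. Working out the expression ((2 ⊗ 4) ⊕ (-5 ⊗ -1)) gives -6.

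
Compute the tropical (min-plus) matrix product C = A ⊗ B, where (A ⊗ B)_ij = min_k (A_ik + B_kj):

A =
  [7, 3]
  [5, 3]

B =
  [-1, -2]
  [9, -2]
A ⊗ B =
  [6, 1]
  [4, 1]

Apply the min-plus product entry-by-entry:
  C[0][0] = min over k of (A[0][0] + B[0][0] = 7 + -1 = 6, A[0][1] + B[1][0] = 3 + 9 = 12) = 6 (attained at k = 0)
  C[0][1] = min over k of (A[0][0] + B[0][1] = 7 + -2 = 5, A[0][1] + B[1][1] = 3 + -2 = 1) = 1 (attained at k = 1)
  C[1][0] = min over k of (A[1][0] + B[0][0] = 5 + -1 = 4, A[1][1] + B[1][0] = 3 + 9 = 12) = 4 (attained at k = 0)
  C[1][1] = min over k of (A[1][0] + B[0][1] = 5 + -2 = 3, A[1][1] + B[1][1] = 3 + -2 = 1) = 1 (attained at k = 1)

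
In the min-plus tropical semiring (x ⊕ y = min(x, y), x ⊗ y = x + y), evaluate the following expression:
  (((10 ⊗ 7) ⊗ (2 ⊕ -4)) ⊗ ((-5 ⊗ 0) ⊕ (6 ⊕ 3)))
(((10 ⊗ 7) ⊗ (2 ⊕ -4)) ⊗ ((-5 ⊗ 0) ⊕ (6 ⊕ 3))) = 8

Expand innermost to outermost. Recall ⊕ takes the minimum of its arguments and ⊗ takes their sum. Working out the expression (((10 ⊗ 7) ⊗ (2 ⊕ -4)) ⊗ ((-5 ⊗ 0) ⊕ (6 ⊕ 3))) gives 8.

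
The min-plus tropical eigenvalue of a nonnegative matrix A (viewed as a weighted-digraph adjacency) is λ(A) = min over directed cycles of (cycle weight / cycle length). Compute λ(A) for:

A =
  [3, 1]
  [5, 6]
λ(A) = 3

Enumerate directed cycles and compute their means (weight / length). Sample:
  cycle 0 → 0: weight = 3, length = 1, mean = 3/1 ≈ 3.000
  cycle 1 → 1: weight = 6, length = 1, mean = 6/1 ≈ 6.000
  cycle 0 → 1 → 0: weight = 6, length = 2, mean = 6/2 ≈ 3.000
  cycle 1 → 0 → 1: weight = 6, length = 2, mean = 6/2 ≈ 3.000
Minimum mean = 3.000, attained e.g. along the cycle 0 → 0 with weight 3 and length 1. So λ(A) = 3/1 = 3.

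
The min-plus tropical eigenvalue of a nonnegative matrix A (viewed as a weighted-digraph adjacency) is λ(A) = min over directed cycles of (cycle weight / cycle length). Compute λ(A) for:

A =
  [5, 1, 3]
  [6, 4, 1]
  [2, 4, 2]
λ(A) = 4/3

Enumerate directed cycles and compute their means (weight / length). Sample:
  cycle 0 → 0: weight = 5, length = 1, mean = 5/1 ≈ 5.000
  cycle 1 → 1: weight = 4, length = 1, mean = 4/1 ≈ 4.000
  cycle 2 → 2: weight = 2, length = 1, mean = 2/1 ≈ 2.000
  cycle 0 → 1 → 0: weight = 7, length = 2, mean = 7/2 ≈ 3.500
  cycle 0 → 2 → 0: weight = 5, length = 2, mean = 5/2 ≈ 2.500
  cycle 1 → 0 → 1: weight = 7, length = 2, mean = 7/2 ≈ 3.500
Minimum mean = 1.333, attained e.g. along the cycle 0 → 1 → 2 → 0 with weight 4 and length 3. So λ(A) = 4/3 = 4/3.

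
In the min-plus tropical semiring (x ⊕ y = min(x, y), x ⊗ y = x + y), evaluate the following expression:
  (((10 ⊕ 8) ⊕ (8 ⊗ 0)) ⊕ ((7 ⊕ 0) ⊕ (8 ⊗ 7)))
(((10 ⊕ 8) ⊕ (8 ⊗ 0)) ⊕ ((7 ⊕ 0) ⊕ (8 ⊗ 7))) = 0

Expand innermost to outermost. Recall ⊕ takes the minimum of its arguments and ⊗ takes their sum. Working out the expression (((10 ⊕ 8) ⊕ (8 ⊗ 0)) ⊕ ((7 ⊕ 0) ⊕ (8 ⊗ 7))) gives 0.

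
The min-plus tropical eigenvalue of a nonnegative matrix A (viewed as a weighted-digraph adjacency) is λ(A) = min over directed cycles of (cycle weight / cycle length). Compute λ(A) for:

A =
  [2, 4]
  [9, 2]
λ(A) = 2

Enumerate directed cycles and compute their means (weight / length). Sample:
  cycle 0 → 0: weight = 2, length = 1, mean = 2/1 ≈ 2.000
  cycle 1 → 1: weight = 2, length = 1, mean = 2/1 ≈ 2.000
  cycle 0 → 1 → 0: weight = 13, length = 2, mean = 13/2 ≈ 6.500
  cycle 1 → 0 → 1: weight = 13, length = 2, mean = 13/2 ≈ 6.500
Minimum mean = 2.000, attained e.g. along the cycle 0 → 0 with weight 2 and length 1. So λ(A) = 2/1 = 2.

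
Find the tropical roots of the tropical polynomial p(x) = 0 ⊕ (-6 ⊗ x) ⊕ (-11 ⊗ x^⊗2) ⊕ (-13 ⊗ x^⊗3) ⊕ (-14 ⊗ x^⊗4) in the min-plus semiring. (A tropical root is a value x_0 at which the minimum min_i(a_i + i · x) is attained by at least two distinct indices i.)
Roots: {1, 2, 5, 6}

Each tropical root is a break point of the lower envelope of the lines y = a_i + i · x (there are 5 lines, with slopes 0, 1, ..., 4). Only the lines that attain the minimum somewhere contribute to roots; other lines are dominated. Here the surviving (envelope) indices are i = 4, i = 3, i = 2, i = 1, i = 0.
Intersections between consecutive envelope lines give the roots: for adjacent envelope indices i < j the intersection is x = (a_i − a_j) / (j − i). Reading off the sorted break points: {1, 2, 5, 6}.
Verification: at each break x_0, at least two indices attain the minimum of min_i(a_i + i · x_0).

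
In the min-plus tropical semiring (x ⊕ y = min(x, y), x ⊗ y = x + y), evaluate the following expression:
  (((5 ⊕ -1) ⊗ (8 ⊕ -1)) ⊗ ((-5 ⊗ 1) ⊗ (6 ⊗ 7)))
(((5 ⊕ -1) ⊗ (8 ⊕ -1)) ⊗ ((-5 ⊗ 1) ⊗ (6 ⊗ 7))) = 7

Expand innermost to outermost. Recall ⊕ takes the minimum of its arguments and ⊗ takes their sum. Working out the expression (((5 ⊕ -1) ⊗ (8 ⊕ -1)) ⊗ ((-5 ⊗ 1) ⊗ (6 ⊗ 7))) gives 7.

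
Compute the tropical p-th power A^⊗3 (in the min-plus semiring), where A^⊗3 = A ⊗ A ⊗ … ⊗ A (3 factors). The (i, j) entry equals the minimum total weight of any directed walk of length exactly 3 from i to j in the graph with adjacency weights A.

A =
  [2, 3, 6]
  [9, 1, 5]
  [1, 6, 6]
A^⊗3 =
  [6, 5, 9]
  [7, 3, 7]
  [5, 5, 9]

Each entry (A^⊗3)_ij equals the minimum over all length-3 walks i = v_0 → v_1 → … → v_3 = j of Σ_t A[v_t][v_{t+1}]. For example, for (i, j) = (0, 2) we minimise over 9 possible intermediate vertex sequences; the minimum is 9, attained along the walk 0 → 1 → 1 → 2.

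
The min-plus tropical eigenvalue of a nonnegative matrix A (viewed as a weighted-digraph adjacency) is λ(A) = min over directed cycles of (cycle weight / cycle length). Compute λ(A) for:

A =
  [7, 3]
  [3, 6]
λ(A) = 3

Enumerate directed cycles and compute their means (weight / length). Sample:
  cycle 0 → 0: weight = 7, length = 1, mean = 7/1 ≈ 7.000
  cycle 1 → 1: weight = 6, length = 1, mean = 6/1 ≈ 6.000
  cycle 0 → 1 → 0: weight = 6, length = 2, mean = 6/2 ≈ 3.000
  cycle 1 → 0 → 1: weight = 6, length = 2, mean = 6/2 ≈ 3.000
Minimum mean = 3.000, attained e.g. along the cycle 0 → 1 → 0 with weight 6 and length 2. So λ(A) = 6/2 = 3.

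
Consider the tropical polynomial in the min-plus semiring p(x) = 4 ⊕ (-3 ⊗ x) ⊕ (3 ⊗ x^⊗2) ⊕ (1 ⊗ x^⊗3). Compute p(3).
p(3) = 0

A tropical monomial a ⊗ x^⊗i evaluates to a + i · x. Evaluating each term at x = 3:
  Term 0 contributes 4 + 0 · 3 = 4
  Term 1 contributes -3 + 1 · 3 = 0
  Term 2 contributes 3 + 2 · 3 = 9
  Term 3 contributes 1 + 3 · 3 = 10
p(3) = ⊕ of these = min[4, 0, 9, 10] = 0.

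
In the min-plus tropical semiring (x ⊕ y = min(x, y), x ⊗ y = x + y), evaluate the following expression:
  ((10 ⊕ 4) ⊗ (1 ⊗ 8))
((10 ⊕ 4) ⊗ (1 ⊗ 8)) = 13

Expand innermost to outermost. Recall ⊕ takes the minimum of its arguments and ⊗ takes their sum. Working out the expression ((10 ⊕ 4) ⊗ (1 ⊗ 8)) gives 13.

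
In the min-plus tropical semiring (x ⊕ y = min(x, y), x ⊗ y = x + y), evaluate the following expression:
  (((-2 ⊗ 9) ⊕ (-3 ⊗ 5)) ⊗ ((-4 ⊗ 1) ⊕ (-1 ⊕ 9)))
(((-2 ⊗ 9) ⊕ (-3 ⊗ 5)) ⊗ ((-4 ⊗ 1) ⊕ (-1 ⊕ 9))) = -1

Expand innermost to outermost. Recall ⊕ takes the minimum of its arguments and ⊗ takes their sum. Working out the expression (((-2 ⊗ 9) ⊕ (-3 ⊗ 5)) ⊗ ((-4 ⊗ 1) ⊕ (-1 ⊕ 9))) gives -1.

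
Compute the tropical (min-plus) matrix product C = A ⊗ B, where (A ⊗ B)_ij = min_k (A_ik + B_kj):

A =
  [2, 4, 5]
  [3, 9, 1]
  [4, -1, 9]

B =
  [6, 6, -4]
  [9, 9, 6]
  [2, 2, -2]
A ⊗ B =
  [7, 7, -2]
  [3, 3, -1]
  [8, 8, 0]

Apply the min-plus product entry-by-entry:
  C[0][0] = min over k of (A[0][0] + B[0][0] = 2 + 6 = 8, A[0][1] + B[1][0] = 4 + 9 = 13, A[0][2] + B[2][0] = 5 + 2 = 7) = 7 (attained at k = 2)
  C[0][1] = min over k of (A[0][0] + B[0][1] = 2 + 6 = 8, A[0][1] + B[1][1] = 4 + 9 = 13, A[0][2] + B[2][1] = 5 + 2 = 7) = 7 (attained at k = 2)
  C[0][2] = min over k of (A[0][0] + B[0][2] = 2 + -4 = -2, A[0][1] + B[1][2] = 4 + 6 = 10, A[0][2] + B[2][2] = 5 + -2 = 3) = -2 (attained at k = 0)
  C[1][0] = min over k of (A[1][0] + B[0][0] = 3 + 6 = 9, A[1][1] + B[1][0] = 9 + 9 = 18, A[1][2] + B[2][0] = 1 + 2 = 3) = 3 (attained at k = 2)
  C[1][1] = min over k of (A[1][0] + B[0][1] = 3 + 6 = 9, A[1][1] + B[1][1] = 9 + 9 = 18, A[1][2] + B[2][1] = 1 + 2 = 3) = 3 (attained at k = 2)
  C[1][2] = min over k of (A[1][0] + B[0][2] = 3 + -4 = -1, A[1][1] + B[1][2] = 9 + 6 = 15, A[1][2] + B[2][2] = 1 + -2 = -1) = -1 (attained at k = 0)
  C[2][0] = min over k of (A[2][0] + B[0][0] = 4 + 6 = 10, A[2][1] + B[1][0] = -1 + 9 = 8, A[2][2] + B[2][0] = 9 + 2 = 11) = 8 (attained at k = 1)
  C[2][1] = min over k of (A[2][0] + B[0][1] = 4 + 6 = 10, A[2][1] + B[1][1] = -1 + 9 = 8, A[2][2] + B[2][1] = 9 + 2 = 11) = 8 (attained at k = 1)
  C[2][2] = min over k of (A[2][0] + B[0][2] = 4 + -4 = 0, A[2][1] + B[1][2] = -1 + 6 = 5, A[2][2] + B[2][2] = 9 + -2 = 7) = 0 (attained at k = 0)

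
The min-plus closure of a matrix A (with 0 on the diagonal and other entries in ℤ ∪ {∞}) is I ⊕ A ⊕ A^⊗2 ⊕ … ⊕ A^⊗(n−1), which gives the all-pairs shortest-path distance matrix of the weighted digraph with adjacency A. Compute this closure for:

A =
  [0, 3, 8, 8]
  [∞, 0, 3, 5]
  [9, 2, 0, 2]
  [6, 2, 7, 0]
Closure =
  [0, 3, 6, 8]
  [11, 0, 3, 5]
  [8, 2, 0, 2]
  [6, 2, 5, 0]

This is the Floyd-Warshall all-pairs shortest-path computation. For each intermediate vertex k = 0, 1, …, 3, update dist[i][j] ← min(dist[i][j], dist[i][k] + dist[k][j]). The final matrix gives, for each (i, j), the minimum total weight of any directed path from i to j (possibly empty when i = j).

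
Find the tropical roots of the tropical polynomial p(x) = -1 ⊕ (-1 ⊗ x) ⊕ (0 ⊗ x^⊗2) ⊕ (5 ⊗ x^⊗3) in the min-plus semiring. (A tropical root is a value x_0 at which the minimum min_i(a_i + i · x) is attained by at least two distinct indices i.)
Roots: {-5, -1, 0}

Each tropical root is a break point of the lower envelope of the lines y = a_i + i · x (there are 4 lines, with slopes 0, 1, ..., 3). Only the lines that attain the minimum somewhere contribute to roots; other lines are dominated. Here the surviving (envelope) indices are i = 3, i = 2, i = 1, i = 0.
Intersections between consecutive envelope lines give the roots: for adjacent envelope indices i < j the intersection is x = (a_i − a_j) / (j − i). Reading off the sorted break points: {-5, -1, 0}.
Verification: at each break x_0, at least two indices attain the minimum of min_i(a_i + i · x_0).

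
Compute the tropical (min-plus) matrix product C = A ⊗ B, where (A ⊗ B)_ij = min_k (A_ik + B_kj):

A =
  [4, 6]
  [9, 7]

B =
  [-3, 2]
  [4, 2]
A ⊗ B =
  [1, 6]
  [6, 9]

Apply the min-plus product entry-by-entry:
  C[0][0] = min over k of (A[0][0] + B[0][0] = 4 + -3 = 1, A[0][1] + B[1][0] = 6 + 4 = 10) = 1 (attained at k = 0)
  C[0][1] = min over k of (A[0][0] + B[0][1] = 4 + 2 = 6, A[0][1] + B[1][1] = 6 + 2 = 8) = 6 (attained at k = 0)
  C[1][0] = min over k of (A[1][0] + B[0][0] = 9 + -3 = 6, A[1][1] + B[1][0] = 7 + 4 = 11) = 6 (attained at k = 0)
  C[1][1] = min over k of (A[1][0] + B[0][1] = 9 + 2 = 11, A[1][1] + B[1][1] = 7 + 2 = 9) = 9 (attained at k = 1)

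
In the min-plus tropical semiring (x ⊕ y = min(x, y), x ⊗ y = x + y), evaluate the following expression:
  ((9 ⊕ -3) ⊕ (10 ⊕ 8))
((9 ⊕ -3) ⊕ (10 ⊕ 8)) = -3

Expand innermost to outermost. Recall ⊕ takes the minimum of its arguments and ⊗ takes their sum. Working out the expression ((9 ⊕ -3) ⊕ (10 ⊕ 8)) gives -3.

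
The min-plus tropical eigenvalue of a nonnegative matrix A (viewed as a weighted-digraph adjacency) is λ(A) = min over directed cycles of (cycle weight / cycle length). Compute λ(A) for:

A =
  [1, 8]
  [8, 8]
λ(A) = 1

Enumerate directed cycles and compute their means (weight / length). Sample:
  cycle 0 → 0: weight = 1, length = 1, mean = 1/1 ≈ 1.000
  cycle 1 → 1: weight = 8, length = 1, mean = 8/1 ≈ 8.000
  cycle 0 → 1 → 0: weight = 16, length = 2, mean = 16/2 ≈ 8.000
  cycle 1 → 0 → 1: weight = 16, length = 2, mean = 16/2 ≈ 8.000
Minimum mean = 1.000, attained e.g. along the cycle 0 → 0 with weight 1 and length 1. So λ(A) = 1/1 = 1.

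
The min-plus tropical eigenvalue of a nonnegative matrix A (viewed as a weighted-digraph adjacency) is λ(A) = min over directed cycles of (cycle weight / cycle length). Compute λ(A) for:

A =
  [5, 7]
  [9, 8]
λ(A) = 5

Enumerate directed cycles and compute their means (weight / length). Sample:
  cycle 0 → 0: weight = 5, length = 1, mean = 5/1 ≈ 5.000
  cycle 1 → 1: weight = 8, length = 1, mean = 8/1 ≈ 8.000
  cycle 0 → 1 → 0: weight = 16, length = 2, mean = 16/2 ≈ 8.000
  cycle 1 → 0 → 1: weight = 16, length = 2, mean = 16/2 ≈ 8.000
Minimum mean = 5.000, attained e.g. along the cycle 0 → 0 with weight 5 and length 1. So λ(A) = 5/1 = 5.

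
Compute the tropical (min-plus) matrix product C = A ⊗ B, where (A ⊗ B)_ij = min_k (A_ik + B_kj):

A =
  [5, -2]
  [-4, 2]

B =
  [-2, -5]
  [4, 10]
A ⊗ B =
  [2, 0]
  [-6, -9]

Apply the min-plus product entry-by-entry:
  C[0][0] = min over k of (A[0][0] + B[0][0] = 5 + -2 = 3, A[0][1] + B[1][0] = -2 + 4 = 2) = 2 (attained at k = 1)
  C[0][1] = min over k of (A[0][0] + B[0][1] = 5 + -5 = 0, A[0][1] + B[1][1] = -2 + 10 = 8) = 0 (attained at k = 0)
  C[1][0] = min over k of (A[1][0] + B[0][0] = -4 + -2 = -6, A[1][1] + B[1][0] = 2 + 4 = 6) = -6 (attained at k = 0)
  C[1][1] = min over k of (A[1][0] + B[0][1] = -4 + -5 = -9, A[1][1] + B[1][1] = 2 + 10 = 12) = -9 (attained at k = 0)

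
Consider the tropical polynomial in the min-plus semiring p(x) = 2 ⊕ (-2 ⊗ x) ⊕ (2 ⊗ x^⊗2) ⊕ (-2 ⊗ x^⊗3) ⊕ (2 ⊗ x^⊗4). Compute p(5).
p(5) = 2

A tropical monomial a ⊗ x^⊗i evaluates to a + i · x. Evaluating each term at x = 5:
  Term 0 contributes 2 + 0 · 5 = 2
  Term 1 contributes -2 + 1 · 5 = 3
  Term 2 contributes 2 + 2 · 5 = 12
  Term 3 contributes -2 + 3 · 5 = 13
  Term 4 contributes 2 + 4 · 5 = 22
p(5) = ⊕ of these = min[2, 3, 12, 13, 22] = 2.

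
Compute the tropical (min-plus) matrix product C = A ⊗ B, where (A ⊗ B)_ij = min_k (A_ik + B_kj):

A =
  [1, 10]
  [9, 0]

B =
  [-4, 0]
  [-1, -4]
A ⊗ B =
  [-3, 1]
  [-1, -4]

Apply the min-plus product entry-by-entry:
  C[0][0] = min over k of (A[0][0] + B[0][0] = 1 + -4 = -3, A[0][1] + B[1][0] = 10 + -1 = 9) = -3 (attained at k = 0)
  C[0][1] = min over k of (A[0][0] + B[0][1] = 1 + 0 = 1, A[0][1] + B[1][1] = 10 + -4 = 6) = 1 (attained at k = 0)
  C[1][0] = min over k of (A[1][0] + B[0][0] = 9 + -4 = 5, A[1][1] + B[1][0] = 0 + -1 = -1) = -1 (attained at k = 1)
  C[1][1] = min over k of (A[1][0] + B[0][1] = 9 + 0 = 9, A[1][1] + B[1][1] = 0 + -4 = -4) = -4 (attained at k = 1)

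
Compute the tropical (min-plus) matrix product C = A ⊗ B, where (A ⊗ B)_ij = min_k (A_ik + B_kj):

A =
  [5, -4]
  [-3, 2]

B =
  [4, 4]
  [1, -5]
A ⊗ B =
  [-3, -9]
  [1, -3]

Apply the min-plus product entry-by-entry:
  C[0][0] = min over k of (A[0][0] + B[0][0] = 5 + 4 = 9, A[0][1] + B[1][0] = -4 + 1 = -3) = -3 (attained at k = 1)
  C[0][1] = min over k of (A[0][0] + B[0][1] = 5 + 4 = 9, A[0][1] + B[1][1] = -4 + -5 = -9) = -9 (attained at k = 1)
  C[1][0] = min over k of (A[1][0] + B[0][0] = -3 + 4 = 1, A[1][1] + B[1][0] = 2 + 1 = 3) = 1 (attained at k = 0)
  C[1][1] = min over k of (A[1][0] + B[0][1] = -3 + 4 = 1, A[1][1] + B[1][1] = 2 + -5 = -3) = -3 (attained at k = 1)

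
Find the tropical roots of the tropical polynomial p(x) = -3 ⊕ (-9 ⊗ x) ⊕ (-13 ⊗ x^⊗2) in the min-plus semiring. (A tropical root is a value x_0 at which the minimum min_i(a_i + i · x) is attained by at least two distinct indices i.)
Roots: {4, 6}

Each tropical root is a break point of the lower envelope of the lines y = a_i + i · x (there are 3 lines, with slopes 0, 1, ..., 2). Only the lines that attain the minimum somewhere contribute to roots; other lines are dominated. Here the surviving (envelope) indices are i = 2, i = 1, i = 0.
Intersections between consecutive envelope lines give the roots: for adjacent envelope indices i < j the intersection is x = (a_i − a_j) / (j − i). Reading off the sorted break points: {4, 6}.
Verification: at each break x_0, at least two indices attain the minimum of min_i(a_i + i · x_0).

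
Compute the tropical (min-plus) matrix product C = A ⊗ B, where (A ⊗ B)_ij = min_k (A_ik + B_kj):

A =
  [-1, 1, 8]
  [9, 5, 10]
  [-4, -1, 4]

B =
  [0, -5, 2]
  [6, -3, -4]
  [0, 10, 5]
A ⊗ B =
  [-1, -6, -3]
  [9, 2, 1]
  [-4, -9, -5]

Apply the min-plus product entry-by-entry:
  C[0][0] = min over k of (A[0][0] + B[0][0] = -1 + 0 = -1, A[0][1] + B[1][0] = 1 + 6 = 7, A[0][2] + B[2][0] = 8 + 0 = 8) = -1 (attained at k = 0)
  C[0][1] = min over k of (A[0][0] + B[0][1] = -1 + -5 = -6, A[0][1] + B[1][1] = 1 + -3 = -2, A[0][2] + B[2][1] = 8 + 10 = 18) = -6 (attained at k = 0)
  C[0][2] = min over k of (A[0][0] + B[0][2] = -1 + 2 = 1, A[0][1] + B[1][2] = 1 + -4 = -3, A[0][2] + B[2][2] = 8 + 5 = 13) = -3 (attained at k = 1)
  C[1][0] = min over k of (A[1][0] + B[0][0] = 9 + 0 = 9, A[1][1] + B[1][0] = 5 + 6 = 11, A[1][2] + B[2][0] = 10 + 0 = 10) = 9 (attained at k = 0)
  C[1][1] = min over k of (A[1][0] + B[0][1] = 9 + -5 = 4, A[1][1] + B[1][1] = 5 + -3 = 2, A[1][2] + B[2][1] = 10 + 10 = 20) = 2 (attained at k = 1)
  C[1][2] = min over k of (A[1][0] + B[0][2] = 9 + 2 = 11, A[1][1] + B[1][2] = 5 + -4 = 1, A[1][2] + B[2][2] = 10 + 5 = 15) = 1 (attained at k = 1)
  C[2][0] = min over k of (A[2][0] + B[0][0] = -4 + 0 = -4, A[2][1] + B[1][0] = -1 + 6 = 5, A[2][2] + B[2][0] = 4 + 0 = 4) = -4 (attained at k = 0)
  C[2][1] = min over k of (A[2][0] + B[0][1] = -4 + -5 = -9, A[2][1] + B[1][1] = -1 + -3 = -4, A[2][2] + B[2][1] = 4 + 10 = 14) = -9 (attained at k = 0)
  C[2][2] = min over k of (A[2][0] + B[0][2] = -4 + 2 = -2, A[2][1] + B[1][2] = -1 + -4 = -5, A[2][2] + B[2][2] = 4 + 5 = 9) = -5 (attained at k = 1)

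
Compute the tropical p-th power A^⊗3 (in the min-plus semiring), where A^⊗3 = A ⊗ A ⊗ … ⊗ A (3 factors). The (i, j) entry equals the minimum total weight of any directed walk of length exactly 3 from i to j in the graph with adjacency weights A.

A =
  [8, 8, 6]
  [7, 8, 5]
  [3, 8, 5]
A^⊗3 =
  [14, 17, 15]
  [13, 16, 14]
  [12, 16, 14]

Each entry (A^⊗3)_ij equals the minimum over all length-3 walks i = v_0 → v_1 → … → v_3 = j of Σ_t A[v_t][v_{t+1}]. For example, for (i, j) = (0, 2) we minimise over 9 possible intermediate vertex sequences; the minimum is 15, attained along the walk 0 → 2 → 0 → 2.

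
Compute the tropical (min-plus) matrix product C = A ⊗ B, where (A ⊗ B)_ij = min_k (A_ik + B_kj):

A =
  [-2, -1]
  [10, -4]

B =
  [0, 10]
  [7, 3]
A ⊗ B =
  [-2, 2]
  [3, -1]

Apply the min-plus product entry-by-entry:
  C[0][0] = min over k of (A[0][0] + B[0][0] = -2 + 0 = -2, A[0][1] + B[1][0] = -1 + 7 = 6) = -2 (attained at k = 0)
  C[0][1] = min over k of (A[0][0] + B[0][1] = -2 + 10 = 8, A[0][1] + B[1][1] = -1 + 3 = 2) = 2 (attained at k = 1)
  C[1][0] = min over k of (A[1][0] + B[0][0] = 10 + 0 = 10, A[1][1] + B[1][0] = -4 + 7 = 3) = 3 (attained at k = 1)
  C[1][1] = min over k of (A[1][0] + B[0][1] = 10 + 10 = 20, A[1][1] + B[1][1] = -4 + 3 = -1) = -1 (attained at k = 1)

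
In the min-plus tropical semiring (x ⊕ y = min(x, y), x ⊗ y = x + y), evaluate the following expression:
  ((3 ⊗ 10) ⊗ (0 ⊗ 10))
((3 ⊗ 10) ⊗ (0 ⊗ 10)) = 23

Expand innermost to outermost. Recall ⊕ takes the minimum of its arguments and ⊗ takes their sum. Working out the expression ((3 ⊗ 10) ⊗ (0 ⊗ 10)) gives 23.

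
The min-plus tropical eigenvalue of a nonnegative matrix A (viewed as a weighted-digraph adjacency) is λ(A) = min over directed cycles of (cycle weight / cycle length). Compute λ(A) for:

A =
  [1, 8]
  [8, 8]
λ(A) = 1

Enumerate directed cycles and compute their means (weight / length). Sample:
  cycle 0 → 0: weight = 1, length = 1, mean = 1/1 ≈ 1.000
  cycle 1 → 1: weight = 8, length = 1, mean = 8/1 ≈ 8.000
  cycle 0 → 1 → 0: weight = 16, length = 2, mean = 16/2 ≈ 8.000
  cycle 1 → 0 → 1: weight = 16, length = 2, mean = 16/2 ≈ 8.000
Minimum mean = 1.000, attained e.g. along the cycle 0 → 0 with weight 1 and length 1. So λ(A) = 1/1 = 1.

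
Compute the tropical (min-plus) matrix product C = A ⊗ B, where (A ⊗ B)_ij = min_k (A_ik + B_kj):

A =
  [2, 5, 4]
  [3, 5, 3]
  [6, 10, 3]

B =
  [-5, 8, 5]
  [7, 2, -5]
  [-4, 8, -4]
A ⊗ B =
  [-3, 7, 0]
  [-2, 7, -1]
  [-1, 11, -1]

Apply the min-plus product entry-by-entry:
  C[0][0] = min over k of (A[0][0] + B[0][0] = 2 + -5 = -3, A[0][1] + B[1][0] = 5 + 7 = 12, A[0][2] + B[2][0] = 4 + -4 = 0) = -3 (attained at k = 0)
  C[0][1] = min over k of (A[0][0] + B[0][1] = 2 + 8 = 10, A[0][1] + B[1][1] = 5 + 2 = 7, A[0][2] + B[2][1] = 4 + 8 = 12) = 7 (attained at k = 1)
  C[0][2] = min over k of (A[0][0] + B[0][2] = 2 + 5 = 7, A[0][1] + B[1][2] = 5 + -5 = 0, A[0][2] + B[2][2] = 4 + -4 = 0) = 0 (attained at k = 1)
  C[1][0] = min over k of (A[1][0] + B[0][0] = 3 + -5 = -2, A[1][1] + B[1][0] = 5 + 7 = 12, A[1][2] + B[2][0] = 3 + -4 = -1) = -2 (attained at k = 0)
  C[1][1] = min over k of (A[1][0] + B[0][1] = 3 + 8 = 11, A[1][1] + B[1][1] = 5 + 2 = 7, A[1][2] + B[2][1] = 3 + 8 = 11) = 7 (attained at k = 1)
  C[1][2] = min over k of (A[1][0] + B[0][2] = 3 + 5 = 8, A[1][1] + B[1][2] = 5 + -5 = 0, A[1][2] + B[2][2] = 3 + -4 = -1) = -1 (attained at k = 2)
  C[2][0] = min over k of (A[2][0] + B[0][0] = 6 + -5 = 1, A[2][1] + B[1][0] = 10 + 7 = 17, A[2][2] + B[2][0] = 3 + -4 = -1) = -1 (attained at k = 2)
  C[2][1] = min over k of (A[2][0] + B[0][1] = 6 + 8 = 14, A[2][1] + B[1][1] = 10 + 2 = 12, A[2][2] + B[2][1] = 3 + 8 = 11) = 11 (attained at k = 2)
  C[2][2] = min over k of (A[2][0] + B[0][2] = 6 + 5 = 11, A[2][1] + B[1][2] = 10 + -5 = 5, A[2][2] + B[2][2] = 3 + -4 = -1) = -1 (attained at k = 2)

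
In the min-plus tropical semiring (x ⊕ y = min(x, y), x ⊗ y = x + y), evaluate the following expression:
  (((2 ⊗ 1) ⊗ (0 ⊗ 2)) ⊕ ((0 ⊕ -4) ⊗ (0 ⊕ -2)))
(((2 ⊗ 1) ⊗ (0 ⊗ 2)) ⊕ ((0 ⊕ -4) ⊗ (0 ⊕ -2))) = -6

Expand innermost to outermost. Recall ⊕ takes the minimum of its arguments and ⊗ takes their sum. Working out the expression (((2 ⊗ 1) ⊗ (0 ⊗ 2)) ⊕ ((0 ⊕ -4) ⊗ (0 ⊕ -2))) gives -6.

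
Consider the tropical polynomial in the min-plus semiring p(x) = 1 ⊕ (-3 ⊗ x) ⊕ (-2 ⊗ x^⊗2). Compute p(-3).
p(-3) = -8

A tropical monomial a ⊗ x^⊗i evaluates to a + i · x. Evaluating each term at x = -3:
  Term 0 contributes 1 + 0 · -3 = 1
  Term 1 contributes -3 + 1 · -3 = -6
  Term 2 contributes -2 + 2 · -3 = -8
p(-3) = ⊕ of these = min[1, -6, -8] = -8.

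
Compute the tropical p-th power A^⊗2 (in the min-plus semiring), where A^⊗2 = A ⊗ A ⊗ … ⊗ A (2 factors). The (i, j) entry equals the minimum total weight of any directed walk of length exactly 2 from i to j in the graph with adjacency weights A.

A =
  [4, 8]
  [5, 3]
A^⊗2 =
  [8, 11]
  [8, 6]

Each entry (A^⊗2)_ij equals the minimum over all length-2 walks i = v_0 → v_1 → … → v_2 = j of Σ_t A[v_t][v_{t+1}]. For example, for (i, j) = (0, 1) we minimise over 2 possible intermediate vertex sequences; the minimum is 11, attained along the walk 0 → 1 → 1.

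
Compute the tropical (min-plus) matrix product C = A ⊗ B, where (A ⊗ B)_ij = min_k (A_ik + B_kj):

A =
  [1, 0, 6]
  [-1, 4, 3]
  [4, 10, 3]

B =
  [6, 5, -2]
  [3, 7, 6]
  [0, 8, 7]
A ⊗ B =
  [3, 6, -1]
  [3, 4, -3]
  [3, 9, 2]

Apply the min-plus product entry-by-entry:
  C[0][0] = min over k of (A[0][0] + B[0][0] = 1 + 6 = 7, A[0][1] + B[1][0] = 0 + 3 = 3, A[0][2] + B[2][0] = 6 + 0 = 6) = 3 (attained at k = 1)
  C[0][1] = min over k of (A[0][0] + B[0][1] = 1 + 5 = 6, A[0][1] + B[1][1] = 0 + 7 = 7, A[0][2] + B[2][1] = 6 + 8 = 14) = 6 (attained at k = 0)
  C[0][2] = min over k of (A[0][0] + B[0][2] = 1 + -2 = -1, A[0][1] + B[1][2] = 0 + 6 = 6, A[0][2] + B[2][2] = 6 + 7 = 13) = -1 (attained at k = 0)
  C[1][0] = min over k of (A[1][0] + B[0][0] = -1 + 6 = 5, A[1][1] + B[1][0] = 4 + 3 = 7, A[1][2] + B[2][0] = 3 + 0 = 3) = 3 (attained at k = 2)
  C[1][1] = min over k of (A[1][0] + B[0][1] = -1 + 5 = 4, A[1][1] + B[1][1] = 4 + 7 = 11, A[1][2] + B[2][1] = 3 + 8 = 11) = 4 (attained at k = 0)
  C[1][2] = min over k of (A[1][0] + B[0][2] = -1 + -2 = -3, A[1][1] + B[1][2] = 4 + 6 = 10, A[1][2] + B[2][2] = 3 + 7 = 10) = -3 (attained at k = 0)
  C[2][0] = min over k of (A[2][0] + B[0][0] = 4 + 6 = 10, A[2][1] + B[1][0] = 10 + 3 = 13, A[2][2] + B[2][0] = 3 + 0 = 3) = 3 (attained at k = 2)
  C[2][1] = min over k of (A[2][0] + B[0][1] = 4 + 5 = 9, A[2][1] + B[1][1] = 10 + 7 = 17, A[2][2] + B[2][1] = 3 + 8 = 11) = 9 (attained at k = 0)
  C[2][2] = min over k of (A[2][0] + B[0][2] = 4 + -2 = 2, A[2][1] + B[1][2] = 10 + 6 = 16, A[2][2] + B[2][2] = 3 + 7 = 10) = 2 (attained at k = 0)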